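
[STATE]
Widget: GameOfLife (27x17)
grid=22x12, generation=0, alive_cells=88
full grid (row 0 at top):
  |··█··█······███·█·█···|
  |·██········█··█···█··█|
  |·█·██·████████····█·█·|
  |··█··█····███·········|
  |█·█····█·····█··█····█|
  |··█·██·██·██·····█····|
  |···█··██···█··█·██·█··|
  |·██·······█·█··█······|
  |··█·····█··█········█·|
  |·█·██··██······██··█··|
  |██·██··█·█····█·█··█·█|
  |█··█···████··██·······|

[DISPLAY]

Gen: 0                     
··█··█······███·█·█···     
·██········█··█···█··█     
·█·██·████████····█·█·     
··█··█····███·········     
█·█····█·····█··█····█     
··█·██·██·██·····█····     
···█··██···█··█·██·█··     
·██·······█·█··█······     
··█·····█··█········█·     
·█·██··██······██··█··     
██·██··█·█····█·█··█·█     
█··█···████··██·······     
                           
                           
                           
                           


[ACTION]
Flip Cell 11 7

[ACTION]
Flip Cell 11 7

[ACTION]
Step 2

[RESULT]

Gen: 2                     
·██··████····█·██·····     
██·······█··█··██·█···     
·█·······█····█·······     
·██···················     
··█····█████··········     
·█········███··█··█···     
█···········███···█···     
·█·█·█····█·█·█·······     
█··█··██·█·█··█··█····     
██····██·█·······█····     
····████··█··█··█·····     
█·██·····██··█·█······     
                           
                           
                           
                           


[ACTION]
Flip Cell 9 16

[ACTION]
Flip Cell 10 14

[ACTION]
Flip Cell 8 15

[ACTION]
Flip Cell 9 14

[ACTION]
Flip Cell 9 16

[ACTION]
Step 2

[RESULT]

Gen: 4                     
██····█·█·····██·█····     
█·····█··········█····     
·█··············█·····     
·██···················     
··█·····██············     
█·······█····███······     
···█·····█·█·███······     
··█·█·█··██··█··█·····     
··█·█·█·██·█···██·····     
█·█······█····█··█····     
█·█·····█·█···█·█·····     
··█···█··██···█·······     
                           
                           
                           
                           


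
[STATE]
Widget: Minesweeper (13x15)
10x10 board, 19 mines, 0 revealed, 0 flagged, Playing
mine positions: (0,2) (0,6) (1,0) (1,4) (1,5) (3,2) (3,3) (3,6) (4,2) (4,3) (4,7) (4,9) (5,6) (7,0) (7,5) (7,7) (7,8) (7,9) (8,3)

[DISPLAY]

■■■■■■■■■■   
■■■■■■■■■■   
■■■■■■■■■■   
■■■■■■■■■■   
■■■■■■■■■■   
■■■■■■■■■■   
■■■■■■■■■■   
■■■■■■■■■■   
■■■■■■■■■■   
■■■■■■■■■■   
             
             
             
             
             


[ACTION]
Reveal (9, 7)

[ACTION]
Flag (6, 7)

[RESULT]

■■■■■■■■■■   
■■■■■■■■■■   
■■■■■■■■■■   
■■■■■■■■■■   
■■■■■■■■■■   
■■■■■■■■■■   
■■■■■■■⚑■■   
■■■■■■■■■■   
■■■■212232   
■■■■1        
             
             
             
             
             


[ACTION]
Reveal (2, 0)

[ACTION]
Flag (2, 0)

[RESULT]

■■■■■■■■■■   
■■■■■■■■■■   
1■■■■■■■■■   
■■■■■■■■■■   
■■■■■■■■■■   
■■■■■■■■■■   
■■■■■■■⚑■■   
■■■■■■■■■■   
■■■■212232   
■■■■1        
             
             
             
             
             


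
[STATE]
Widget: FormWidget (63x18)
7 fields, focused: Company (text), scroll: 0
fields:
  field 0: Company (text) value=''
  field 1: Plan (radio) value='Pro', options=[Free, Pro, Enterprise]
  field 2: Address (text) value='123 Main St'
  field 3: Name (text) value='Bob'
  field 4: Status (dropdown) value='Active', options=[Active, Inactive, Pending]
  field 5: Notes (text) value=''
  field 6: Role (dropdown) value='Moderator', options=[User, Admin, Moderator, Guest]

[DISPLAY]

> Company:    [                                               ]
  Plan:       ( ) Free  (●) Pro  ( ) Enterprise                
  Address:    [123 Main St                                    ]
  Name:       [Bob                                            ]
  Status:     [Active                                        ▼]
  Notes:      [                                               ]
  Role:       [Moderator                                     ▼]
                                                               
                                                               
                                                               
                                                               
                                                               
                                                               
                                                               
                                                               
                                                               
                                                               
                                                               


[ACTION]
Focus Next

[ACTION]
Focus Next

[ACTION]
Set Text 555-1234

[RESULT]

  Company:    [                                               ]
  Plan:       ( ) Free  (●) Pro  ( ) Enterprise                
> Address:    [555-1234                                       ]
  Name:       [Bob                                            ]
  Status:     [Active                                        ▼]
  Notes:      [                                               ]
  Role:       [Moderator                                     ▼]
                                                               
                                                               
                                                               
                                                               
                                                               
                                                               
                                                               
                                                               
                                                               
                                                               
                                                               


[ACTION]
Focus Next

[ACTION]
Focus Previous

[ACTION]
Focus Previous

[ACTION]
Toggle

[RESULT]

  Company:    [                                               ]
> Plan:       ( ) Free  (●) Pro  ( ) Enterprise                
  Address:    [555-1234                                       ]
  Name:       [Bob                                            ]
  Status:     [Active                                        ▼]
  Notes:      [                                               ]
  Role:       [Moderator                                     ▼]
                                                               
                                                               
                                                               
                                                               
                                                               
                                                               
                                                               
                                                               
                                                               
                                                               
                                                               


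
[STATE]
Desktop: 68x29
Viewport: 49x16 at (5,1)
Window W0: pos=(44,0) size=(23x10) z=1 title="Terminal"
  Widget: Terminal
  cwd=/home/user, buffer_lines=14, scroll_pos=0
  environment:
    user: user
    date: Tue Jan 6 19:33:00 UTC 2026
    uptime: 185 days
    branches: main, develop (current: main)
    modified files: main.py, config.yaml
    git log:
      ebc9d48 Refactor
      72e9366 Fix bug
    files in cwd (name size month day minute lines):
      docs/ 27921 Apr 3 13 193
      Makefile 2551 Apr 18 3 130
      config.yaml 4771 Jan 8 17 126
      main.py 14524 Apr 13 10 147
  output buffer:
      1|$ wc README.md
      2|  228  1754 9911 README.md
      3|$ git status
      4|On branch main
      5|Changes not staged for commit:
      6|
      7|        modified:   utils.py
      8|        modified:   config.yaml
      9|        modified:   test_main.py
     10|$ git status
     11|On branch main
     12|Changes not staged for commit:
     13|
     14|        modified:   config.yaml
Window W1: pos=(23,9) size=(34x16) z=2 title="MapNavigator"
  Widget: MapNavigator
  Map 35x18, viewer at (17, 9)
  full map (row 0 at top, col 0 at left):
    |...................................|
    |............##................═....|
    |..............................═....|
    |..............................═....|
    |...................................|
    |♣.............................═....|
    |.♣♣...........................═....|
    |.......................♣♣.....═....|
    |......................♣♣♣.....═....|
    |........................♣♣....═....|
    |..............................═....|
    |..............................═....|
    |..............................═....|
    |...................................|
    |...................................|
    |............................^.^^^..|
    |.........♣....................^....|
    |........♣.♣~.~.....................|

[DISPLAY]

                                       ┃ Terminal
                                       ┠─────────
                                       ┃$ wc READ
                                       ┃  228  17
                                       ┃$ git sta
                                       ┃On branch
                                       ┃Changes n
                                       ┃         
                  ┏━━━━━━━━━━━━━━━━━━━━━━━━━━━━━━
                  ┃ MapNavigator                 
                  ┠──────────────────────────────
                  ┃.............................═
                  ┃..............................
                  ┃.............................═
                  ┃♣♣...........................═
                  ┃......................♣♣.....═


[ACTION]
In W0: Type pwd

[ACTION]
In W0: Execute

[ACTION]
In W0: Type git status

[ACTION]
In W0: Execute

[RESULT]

                                       ┃ Terminal
                                       ┠─────────
                                       ┃On branch
                                       ┃Changes n
                                       ┃         
                                       ┃        m
                                       ┃        m
                                       ┃$ █      
                  ┏━━━━━━━━━━━━━━━━━━━━━━━━━━━━━━
                  ┃ MapNavigator                 
                  ┠──────────────────────────────
                  ┃.............................═
                  ┃..............................
                  ┃.............................═
                  ┃♣♣...........................═
                  ┃......................♣♣.....═


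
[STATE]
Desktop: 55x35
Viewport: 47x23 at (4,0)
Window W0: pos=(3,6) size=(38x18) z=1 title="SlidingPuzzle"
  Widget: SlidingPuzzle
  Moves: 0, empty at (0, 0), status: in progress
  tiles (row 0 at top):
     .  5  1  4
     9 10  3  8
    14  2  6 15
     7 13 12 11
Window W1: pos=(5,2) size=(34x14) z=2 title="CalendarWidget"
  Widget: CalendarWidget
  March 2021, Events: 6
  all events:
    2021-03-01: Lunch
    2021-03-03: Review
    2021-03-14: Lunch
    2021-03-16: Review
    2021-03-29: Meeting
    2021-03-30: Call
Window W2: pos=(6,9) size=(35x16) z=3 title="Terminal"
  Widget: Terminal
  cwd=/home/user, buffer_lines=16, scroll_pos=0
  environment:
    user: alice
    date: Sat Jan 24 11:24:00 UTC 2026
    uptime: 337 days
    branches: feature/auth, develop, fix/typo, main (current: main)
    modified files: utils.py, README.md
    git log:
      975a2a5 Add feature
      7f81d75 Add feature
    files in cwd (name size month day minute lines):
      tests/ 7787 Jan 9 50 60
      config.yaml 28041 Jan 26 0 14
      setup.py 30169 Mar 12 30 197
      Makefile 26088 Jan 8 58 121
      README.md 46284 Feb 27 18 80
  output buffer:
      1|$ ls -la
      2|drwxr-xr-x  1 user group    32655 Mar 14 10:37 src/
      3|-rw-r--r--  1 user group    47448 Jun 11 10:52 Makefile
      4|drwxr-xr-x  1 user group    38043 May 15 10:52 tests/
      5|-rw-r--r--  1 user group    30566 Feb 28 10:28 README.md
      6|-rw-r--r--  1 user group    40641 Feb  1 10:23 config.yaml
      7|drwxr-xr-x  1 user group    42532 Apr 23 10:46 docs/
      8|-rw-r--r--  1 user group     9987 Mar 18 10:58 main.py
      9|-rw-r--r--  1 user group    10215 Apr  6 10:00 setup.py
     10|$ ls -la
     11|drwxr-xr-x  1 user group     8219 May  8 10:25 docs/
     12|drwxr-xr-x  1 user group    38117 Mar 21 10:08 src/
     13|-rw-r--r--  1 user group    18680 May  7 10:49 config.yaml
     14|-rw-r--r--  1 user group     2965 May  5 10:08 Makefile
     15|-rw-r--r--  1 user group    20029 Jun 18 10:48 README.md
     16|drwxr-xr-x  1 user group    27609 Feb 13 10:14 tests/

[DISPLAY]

                                               
                                               
 ┏━━━━━━━━━━━━━━━━━━━━━━━━━━━━━━━━┓            
 ┃ CalendarWidget                 ┃            
 ┠────────────────────────────────┨            
 ┃           March 2021           ┃            
━┃Mo Tu We Th Fr Sa Su            ┃━┓          
 ┃ 1*  2  3*  4  5  6  7          ┃ ┃          
─┃ 8  9 10 11 12 13 14*           ┃─┨          
┌┃┏━━━━━━━━━━━━━━━━━━━━━━━━━━━━━━━━━┓          
│┃┃ Terminal                        ┃          
├┃┠─────────────────────────────────┨          
│┃┃$ ls -la                         ┃          
├┃┃drwxr-xr-x  1 user group    32655┃          
│┃┃-rw-r--r--  1 user group    47448┃          
├┗┃drwxr-xr-x  1 user group    38043┃          
│ ┃-rw-r--r--  1 user group    30566┃          
└─┃-rw-r--r--  1 user group    40641┃          
Mo┃drwxr-xr-x  1 user group    42532┃          
  ┃-rw-r--r--  1 user group     9987┃          
  ┃-rw-r--r--  1 user group    10215┃          
  ┃$ ls -la                         ┃          
  ┃drwxr-xr-x  1 user group     8219┃          


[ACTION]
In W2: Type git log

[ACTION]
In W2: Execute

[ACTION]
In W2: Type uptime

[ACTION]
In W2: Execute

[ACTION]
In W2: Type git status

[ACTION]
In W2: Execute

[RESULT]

                                               
                                               
 ┏━━━━━━━━━━━━━━━━━━━━━━━━━━━━━━━━┓            
 ┃ CalendarWidget                 ┃            
 ┠────────────────────────────────┨            
 ┃           March 2021           ┃            
━┃Mo Tu We Th Fr Sa Su            ┃━┓          
 ┃ 1*  2  3*  4  5  6  7          ┃ ┃          
─┃ 8  9 10 11 12 13 14*           ┃─┨          
┌┃┏━━━━━━━━━━━━━━━━━━━━━━━━━━━━━━━━━┓          
│┃┃ Terminal                        ┃          
├┃┠─────────────────────────────────┨          
│┃┃$ git log                        ┃          
├┃┃975a2a5 Add feature              ┃          
│┃┃7f81d75 Add feature              ┃          
├┗┃$ uptime                         ┃          
│ ┃ 10:00  up 337 days              ┃          
└─┃$ git status                     ┃          
Mo┃On branch main                   ┃          
  ┃Changes not staged for commit:   ┃          
  ┃                                 ┃          
  ┃        modified:   utils.py     ┃          
  ┃        modified:   README.md    ┃          


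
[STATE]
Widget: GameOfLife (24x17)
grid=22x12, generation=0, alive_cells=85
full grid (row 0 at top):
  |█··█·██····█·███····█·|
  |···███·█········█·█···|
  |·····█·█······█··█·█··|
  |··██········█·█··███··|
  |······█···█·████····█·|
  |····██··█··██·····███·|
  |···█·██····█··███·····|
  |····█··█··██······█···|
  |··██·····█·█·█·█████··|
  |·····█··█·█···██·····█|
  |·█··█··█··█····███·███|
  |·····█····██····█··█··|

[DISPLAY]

Gen: 0                  
█··█·██····█·███····█·  
···███·█········█·█···  
·····█·█······█··█·█··  
··██········█·█··███··  
······█···█·████····█·  
····██··█··██·····███·  
···█·██····█··███·····  
····█··█··██······█···  
··██·····█·█·█·█████··  
·····█··█·█···██·····█  
·█··█··█··█····███·███  
·····█····██····█··█··  
                        
                        
                        
                        


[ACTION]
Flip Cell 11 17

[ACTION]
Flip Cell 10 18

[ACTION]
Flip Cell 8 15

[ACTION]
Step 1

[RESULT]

Gen: 1                  
···█·██·······██······  
···█···█·····█··████··  
··█··█·······█·██··█··  
······█····██···██·██·  
···███········██·█··█·  
····█··█··█·····█··██·  
···█··██·······█·██···  
··█·███····█··█···██··  
···██···██·██·██████··  
··███···█·██··█······█  
····███···█···█····█·█  
··········██···█···█··  
                        
                        
                        
                        


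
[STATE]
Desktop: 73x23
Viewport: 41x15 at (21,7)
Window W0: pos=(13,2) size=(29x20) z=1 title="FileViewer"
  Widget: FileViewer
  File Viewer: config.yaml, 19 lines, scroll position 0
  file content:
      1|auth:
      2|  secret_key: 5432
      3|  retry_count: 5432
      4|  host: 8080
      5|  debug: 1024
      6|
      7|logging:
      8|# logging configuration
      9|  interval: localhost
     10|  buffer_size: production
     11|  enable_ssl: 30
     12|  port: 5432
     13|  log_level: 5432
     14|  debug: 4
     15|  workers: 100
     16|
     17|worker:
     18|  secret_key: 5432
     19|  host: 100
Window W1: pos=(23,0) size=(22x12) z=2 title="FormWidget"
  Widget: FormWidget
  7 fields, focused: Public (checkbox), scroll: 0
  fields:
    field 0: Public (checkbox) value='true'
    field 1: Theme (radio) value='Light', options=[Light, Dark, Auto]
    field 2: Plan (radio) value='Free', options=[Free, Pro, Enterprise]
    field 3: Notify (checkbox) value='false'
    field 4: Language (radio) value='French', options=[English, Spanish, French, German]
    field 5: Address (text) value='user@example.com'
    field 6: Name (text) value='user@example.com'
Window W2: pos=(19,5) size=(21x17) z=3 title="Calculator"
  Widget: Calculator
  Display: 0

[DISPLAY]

──────────────────┨) En┃                 
                 0┃ser]┃                 
───┬───┬───┬───┐  ┃ser]┃                 
 7 │ 8 │ 9 │ ÷ │  ┃    ┃                 
───┼───┼───┼───┤  ┃━━━━┛                 
 4 │ 5 │ 6 │ × │  ┃░┃                    
───┼───┼───┼───┤  ┃░┃                    
 1 │ 2 │ 3 │ - │  ┃░┃                    
───┼───┼───┼───┤  ┃░┃                    
 0 │ . │ = │ + │  ┃░┃                    
───┼───┼───┼───┤  ┃░┃                    
 C │ MC│ MR│ M+│  ┃░┃                    
───┴───┴───┴───┘  ┃░┃                    
                  ┃▼┃                    
━━━━━━━━━━━━━━━━━━┛━┛                    


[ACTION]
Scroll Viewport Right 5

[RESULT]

─────────────┨) En┃                      
            0┃ser]┃                      
──┬───┬───┐  ┃ser]┃                      
8 │ 9 │ ÷ │  ┃    ┃                      
──┼───┼───┤  ┃━━━━┛                      
5 │ 6 │ × │  ┃░┃                         
──┼───┼───┤  ┃░┃                         
2 │ 3 │ - │  ┃░┃                         
──┼───┼───┤  ┃░┃                         
. │ = │ + │  ┃░┃                         
──┼───┼───┤  ┃░┃                         
MC│ MR│ M+│  ┃░┃                         
──┴───┴───┘  ┃░┃                         
             ┃▼┃                         
━━━━━━━━━━━━━┛━┛                         


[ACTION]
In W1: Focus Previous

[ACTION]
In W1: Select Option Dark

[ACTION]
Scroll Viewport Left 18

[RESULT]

     ┃  ret┠───────────────────┨) En┃    
     ┃  hos┃                  0┃ser]┃    
     ┃  deb┃┌───┬───┬───┬───┐  ┃ser]┃    
     ┃     ┃│ 7 │ 8 │ 9 │ ÷ │  ┃    ┃    
     ┃loggi┃├───┼───┼───┼───┤  ┃━━━━┛    
     ┃# log┃│ 4 │ 5 │ 6 │ × │  ┃░┃       
     ┃  int┃├───┼───┼───┼───┤  ┃░┃       
     ┃  buf┃│ 1 │ 2 │ 3 │ - │  ┃░┃       
     ┃  ena┃├───┼───┼───┼───┤  ┃░┃       
     ┃  por┃│ 0 │ . │ = │ + │  ┃░┃       
     ┃  log┃├───┼───┼───┼───┤  ┃░┃       
     ┃  deb┃│ C │ MC│ MR│ M+│  ┃░┃       
     ┃  wor┃└───┴───┴───┴───┘  ┃░┃       
     ┃     ┃                   ┃▼┃       
     ┗━━━━━┗━━━━━━━━━━━━━━━━━━━┛━┛       


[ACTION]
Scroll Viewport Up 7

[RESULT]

               ┏━━━━━━━━━━━━━━━━━━━━┓    
               ┃ FormWidget         ┃    
     ┏━━━━━━━━━┠────────────────────┨    
     ┃ FileView┃  Public:     [x]   ┃    
     ┠─────────┃  Theme:      (●) Li┃    
     ┃auth:┏━━━━━━━━━━━━━━━━━━━┓) Fr┃    
     ┃  sec┃ Calculator        ┃]   ┃    
     ┃  ret┠───────────────────┨) En┃    
     ┃  hos┃                  0┃ser]┃    
     ┃  deb┃┌───┬───┬───┬───┐  ┃ser]┃    
     ┃     ┃│ 7 │ 8 │ 9 │ ÷ │  ┃    ┃    
     ┃loggi┃├───┼───┼───┼───┤  ┃━━━━┛    
     ┃# log┃│ 4 │ 5 │ 6 │ × │  ┃░┃       
     ┃  int┃├───┼───┼───┼───┤  ┃░┃       
     ┃  buf┃│ 1 │ 2 │ 3 │ - │  ┃░┃       


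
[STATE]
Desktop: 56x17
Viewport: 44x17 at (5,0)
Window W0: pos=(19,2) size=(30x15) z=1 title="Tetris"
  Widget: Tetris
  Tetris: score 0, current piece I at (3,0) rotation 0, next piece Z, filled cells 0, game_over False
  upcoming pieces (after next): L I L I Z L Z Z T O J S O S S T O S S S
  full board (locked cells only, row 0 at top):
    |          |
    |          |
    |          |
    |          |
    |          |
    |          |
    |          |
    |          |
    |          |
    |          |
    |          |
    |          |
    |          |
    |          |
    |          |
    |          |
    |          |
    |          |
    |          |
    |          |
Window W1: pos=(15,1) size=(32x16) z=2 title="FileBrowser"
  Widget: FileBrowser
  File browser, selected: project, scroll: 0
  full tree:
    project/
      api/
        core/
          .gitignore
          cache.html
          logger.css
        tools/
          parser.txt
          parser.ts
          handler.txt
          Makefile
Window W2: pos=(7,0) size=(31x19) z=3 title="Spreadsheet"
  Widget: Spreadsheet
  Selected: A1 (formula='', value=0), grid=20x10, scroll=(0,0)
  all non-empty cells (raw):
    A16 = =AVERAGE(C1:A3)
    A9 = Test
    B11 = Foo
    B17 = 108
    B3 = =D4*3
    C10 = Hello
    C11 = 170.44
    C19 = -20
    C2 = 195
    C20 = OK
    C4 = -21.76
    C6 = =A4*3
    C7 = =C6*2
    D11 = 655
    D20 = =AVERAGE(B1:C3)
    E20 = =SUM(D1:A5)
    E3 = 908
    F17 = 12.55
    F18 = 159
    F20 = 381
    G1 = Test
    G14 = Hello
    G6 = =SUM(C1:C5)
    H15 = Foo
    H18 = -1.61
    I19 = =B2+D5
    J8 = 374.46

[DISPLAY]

  ┏━━━━━━━━━━━━━━━━━━━━━━━━━━━━━┓           
  ┃ Spreadsheet                 ┃━━━━━━━━┓  
  ┠─────────────────────────────┨        ┃━┓
  ┃A1:                          ┃────────┨ ┃
  ┃       A       B       C     ┃        ┃─┨
  ┃-----------------------------┃        ┃ ┃
  ┃  1      [0]       0       0 ┃        ┃ ┃
  ┃  2        0       0     195 ┃        ┃ ┃
  ┃  3        0       0       0 ┃        ┃ ┃
  ┃  4        0       0  -21.76 ┃        ┃ ┃
  ┃  5        0       0       0 ┃        ┃ ┃
  ┃  6        0       0       0 ┃        ┃ ┃
  ┃  7        0       0       0 ┃        ┃ ┃
  ┃  8        0       0       0 ┃        ┃ ┃
  ┃  9 Test           0       0 ┃        ┃ ┃
  ┃ 10        0       0Hello    ┃        ┃ ┃
  ┃ 11        0Foo       170.44 ┃━━━━━━━━┛━┛


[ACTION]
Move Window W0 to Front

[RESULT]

  ┏━━━━━━━━━━━━━━━━━━━━━━━━━━━━━┓           
  ┃ Spreadsheet                 ┃━━━━━━━━┓  
  ┠───────────┏━━━━━━━━━━━━━━━━━━━━━━━━━━━━┓
  ┃A1:        ┃ Tetris                     ┃
  ┃       A   ┠────────────────────────────┨
  ┃-----------┃          │Next:            ┃
  ┃  1      [0┃          │▓▓               ┃
  ┃  2        ┃          │ ▓▓              ┃
  ┃  3        ┃          │                 ┃
  ┃  4        ┃          │                 ┃
  ┃  5        ┃          │                 ┃
  ┃  6        ┃          │Score:           ┃
  ┃  7        ┃          │0                ┃
  ┃  8        ┃          │                 ┃
  ┃  9 Test   ┃          │                 ┃
  ┃ 10        ┃          │                 ┃
  ┃ 11        ┗━━━━━━━━━━━━━━━━━━━━━━━━━━━━┛


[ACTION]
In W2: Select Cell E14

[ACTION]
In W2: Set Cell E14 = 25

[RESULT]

  ┏━━━━━━━━━━━━━━━━━━━━━━━━━━━━━┓           
  ┃ Spreadsheet                 ┃━━━━━━━━┓  
  ┠───────────┏━━━━━━━━━━━━━━━━━━━━━━━━━━━━┓
  ┃E14: 25    ┃ Tetris                     ┃
  ┃       A   ┠────────────────────────────┨
  ┃-----------┃          │Next:            ┃
  ┃  1        ┃          │▓▓               ┃
  ┃  2        ┃          │ ▓▓              ┃
  ┃  3        ┃          │                 ┃
  ┃  4        ┃          │                 ┃
  ┃  5        ┃          │                 ┃
  ┃  6        ┃          │Score:           ┃
  ┃  7        ┃          │0                ┃
  ┃  8        ┃          │                 ┃
  ┃  9 Test   ┃          │                 ┃
  ┃ 10        ┃          │                 ┃
  ┃ 11        ┗━━━━━━━━━━━━━━━━━━━━━━━━━━━━┛


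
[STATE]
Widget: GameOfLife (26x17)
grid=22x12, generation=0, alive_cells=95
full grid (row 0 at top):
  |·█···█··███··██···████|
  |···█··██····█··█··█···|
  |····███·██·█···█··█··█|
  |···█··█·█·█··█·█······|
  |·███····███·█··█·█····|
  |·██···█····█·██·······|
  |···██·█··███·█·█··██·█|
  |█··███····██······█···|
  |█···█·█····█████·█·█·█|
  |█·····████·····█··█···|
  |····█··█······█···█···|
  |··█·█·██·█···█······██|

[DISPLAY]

Gen: 0                    
·█···█··███··██···████    
···█··██····█··█··█···    
····███·██·█···█··█··█    
···█··█·█·█··█·█······    
·███····███·█··█·█····    
·██···█····█·██·······    
···██·█··███·█·█··██·█    
█··███····██······█···    
█···█·█····█████·█·█·█    
█·····████·····█··█···    
····█··█······█···█···    
··█·█·██·█···█······██    
                          
                          
                          
                          


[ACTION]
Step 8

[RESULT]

Gen: 8                    
····██··········██····    
···█·██···········█···    
··█··█·█····██········    
··███·█·····██·██·····    
···█·███·█···███······    
···███··█·····██······    
····█·····██··········    
···███·█··███·········    
···██····█···█········    
······█·██··█····███··    
···██·█·█████····███··    
·····█···········███··    
                          
                          
                          
                          


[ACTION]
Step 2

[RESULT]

Gen: 10                   
····██················    
···████······█········    
··██·········████·····    
········█···█·██······    
··············███·····    
······█···█·██········    
······██····██········    
·····█·█·█·███········    
······█·█····█····█···    
·····██·███··█···███··    
····█········█··██·██·    
····██···█··█·········    
                          
                          
                          
                          


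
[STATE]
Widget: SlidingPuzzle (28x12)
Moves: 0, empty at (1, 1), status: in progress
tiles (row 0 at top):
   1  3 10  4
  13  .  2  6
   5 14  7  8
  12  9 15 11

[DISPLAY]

┌────┬────┬────┬────┐       
│  1 │  3 │ 10 │  4 │       
├────┼────┼────┼────┤       
│ 13 │    │  2 │  6 │       
├────┼────┼────┼────┤       
│  5 │ 14 │  7 │  8 │       
├────┼────┼────┼────┤       
│ 12 │  9 │ 15 │ 11 │       
└────┴────┴────┴────┘       
Moves: 0                    
                            
                            


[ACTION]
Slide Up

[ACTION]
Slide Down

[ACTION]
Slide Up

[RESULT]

┌────┬────┬────┬────┐       
│  1 │  3 │ 10 │  4 │       
├────┼────┼────┼────┤       
│ 13 │ 14 │  2 │  6 │       
├────┼────┼────┼────┤       
│  5 │    │  7 │  8 │       
├────┼────┼────┼────┤       
│ 12 │  9 │ 15 │ 11 │       
└────┴────┴────┴────┘       
Moves: 3                    
                            
                            


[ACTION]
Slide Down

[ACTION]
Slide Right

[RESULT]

┌────┬────┬────┬────┐       
│  1 │  3 │ 10 │  4 │       
├────┼────┼────┼────┤       
│    │ 13 │  2 │  6 │       
├────┼────┼────┼────┤       
│  5 │ 14 │  7 │  8 │       
├────┼────┼────┼────┤       
│ 12 │  9 │ 15 │ 11 │       
└────┴────┴────┴────┘       
Moves: 5                    
                            
                            


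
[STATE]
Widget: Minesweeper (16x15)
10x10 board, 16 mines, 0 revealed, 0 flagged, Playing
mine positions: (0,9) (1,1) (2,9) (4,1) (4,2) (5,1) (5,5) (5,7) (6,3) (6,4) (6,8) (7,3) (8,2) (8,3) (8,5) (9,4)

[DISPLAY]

■■■■■■■■■■      
■■■■■■■■■■      
■■■■■■■■■■      
■■■■■■■■■■      
■■■■■■■■■■      
■■■■■■■■■■      
■■■■■■■■■■      
■■■■■■■■■■      
■■■■■■■■■■      
■■■■■■■■■■      
                
                
                
                
                


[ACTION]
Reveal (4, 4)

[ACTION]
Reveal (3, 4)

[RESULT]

■■1     1■      
■■1     2■      
■■1     1■      
■■21    1■      
■■■111211■      
■■■■■■■■■■      
■■■■■■■■■■      
■■■■■■■■■■      
■■■■■■■■■■      
■■■■■■■■■■      
                
                
                
                
                


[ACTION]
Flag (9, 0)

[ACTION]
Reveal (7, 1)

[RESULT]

■■1     1■      
■■1     2■      
■■1     1■      
■■21    1■      
■■■111211■      
■■■■■■■■■■      
■■■■■■■■■■      
■1■■■■■■■■      
■■■■■■■■■■      
⚑■■■■■■■■■      
                
                
                
                
                


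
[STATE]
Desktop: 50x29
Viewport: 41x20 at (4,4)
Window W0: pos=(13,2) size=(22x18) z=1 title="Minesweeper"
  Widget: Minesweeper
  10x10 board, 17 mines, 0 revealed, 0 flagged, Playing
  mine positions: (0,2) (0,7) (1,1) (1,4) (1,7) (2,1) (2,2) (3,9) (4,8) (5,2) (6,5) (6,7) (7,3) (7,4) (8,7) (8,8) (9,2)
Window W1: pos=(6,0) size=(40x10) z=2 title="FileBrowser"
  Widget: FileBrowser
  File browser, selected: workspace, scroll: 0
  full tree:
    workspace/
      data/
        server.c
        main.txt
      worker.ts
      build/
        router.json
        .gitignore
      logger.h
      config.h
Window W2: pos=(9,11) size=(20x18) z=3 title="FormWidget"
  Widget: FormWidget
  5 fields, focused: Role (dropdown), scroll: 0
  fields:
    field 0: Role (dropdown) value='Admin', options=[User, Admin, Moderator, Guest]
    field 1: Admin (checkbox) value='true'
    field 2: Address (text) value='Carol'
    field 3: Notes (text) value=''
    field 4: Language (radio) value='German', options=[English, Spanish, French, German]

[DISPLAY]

  ┃    [+] data/                         
  ┃    worker.ts                         
  ┃    [+] build/                        
  ┃    logger.h                          
  ┃    config.h                          
  ┗━━━━━━━━━━━━━━━━━━━━━━━━━━━━━━━━━━━━━━
         ┃■■■■■■■■■■          ┃          
     ┏━━━━━━━━━━━━━━━━━━┓     ┃          
     ┃ FormWidget       ┃     ┃          
     ┠──────────────────┨     ┃          
     ┃> Role:       [A▼]┃     ┃          
     ┃  Admin:      [x] ┃     ┃          
     ┃  Address:    [Ca]┃     ┃          
     ┃  Notes:      [  ]┃     ┃          
     ┃  Language:   ( ) ┃     ┃          
     ┃                  ┃━━━━━┛          
     ┃                  ┃                
     ┃                  ┃                
     ┃                  ┃                
     ┃                  ┃                


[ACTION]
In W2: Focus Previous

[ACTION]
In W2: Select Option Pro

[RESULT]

  ┃    [+] data/                         
  ┃    worker.ts                         
  ┃    [+] build/                        
  ┃    logger.h                          
  ┃    config.h                          
  ┗━━━━━━━━━━━━━━━━━━━━━━━━━━━━━━━━━━━━━━
         ┃■■■■■■■■■■          ┃          
     ┏━━━━━━━━━━━━━━━━━━┓     ┃          
     ┃ FormWidget       ┃     ┃          
     ┠──────────────────┨     ┃          
     ┃  Role:       [A▼]┃     ┃          
     ┃  Admin:      [x] ┃     ┃          
     ┃  Address:    [Ca]┃     ┃          
     ┃  Notes:      [  ]┃     ┃          
     ┃> Language:   ( ) ┃     ┃          
     ┃                  ┃━━━━━┛          
     ┃                  ┃                
     ┃                  ┃                
     ┃                  ┃                
     ┃                  ┃                


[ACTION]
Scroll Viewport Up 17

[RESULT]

  ┏━━━━━━━━━━━━━━━━━━━━━━━━━━━━━━━━━━━━━━
  ┃ FileBrowser                          
  ┠──────────────────────────────────────
  ┃> [-] workspace/                      
  ┃    [+] data/                         
  ┃    worker.ts                         
  ┃    [+] build/                        
  ┃    logger.h                          
  ┃    config.h                          
  ┗━━━━━━━━━━━━━━━━━━━━━━━━━━━━━━━━━━━━━━
         ┃■■■■■■■■■■          ┃          
     ┏━━━━━━━━━━━━━━━━━━┓     ┃          
     ┃ FormWidget       ┃     ┃          
     ┠──────────────────┨     ┃          
     ┃  Role:       [A▼]┃     ┃          
     ┃  Admin:      [x] ┃     ┃          
     ┃  Address:    [Ca]┃     ┃          
     ┃  Notes:      [  ]┃     ┃          
     ┃> Language:   ( ) ┃     ┃          
     ┃                  ┃━━━━━┛          


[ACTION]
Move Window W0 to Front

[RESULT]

  ┏━━━━━━━━━━━━━━━━━━━━━━━━━━━━━━━━━━━━━━
  ┃ FileBrowser                          
  ┠──────┏━━━━━━━━━━━━━━━━━━━━┓──────────
  ┃> [-] ┃ Minesweeper        ┃          
  ┃    [+┠────────────────────┨          
  ┃    wo┃■■■■■■■■■■          ┃          
  ┃    [+┃■■■■■■■■■■          ┃          
  ┃    lo┃■■■■■■■■■■          ┃          
  ┃    co┃■■■■■■■■■■          ┃          
  ┗━━━━━━┃■■■■■■■■■■          ┃━━━━━━━━━━
         ┃■■■■■■■■■■          ┃          
     ┏━━━┃■■■■■■■■■■          ┃          
     ┃ Fo┃■■■■■■■■■■          ┃          
     ┠───┃■■■■■■■■■■          ┃          
     ┃  R┃■■■■■■■■■■          ┃          
     ┃  A┃                    ┃          
     ┃  A┃                    ┃          
     ┃  N┃                    ┃          
     ┃> L┃                    ┃          
     ┃   ┗━━━━━━━━━━━━━━━━━━━━┛          


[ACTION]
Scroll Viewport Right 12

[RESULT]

━━━━━━━━━━━━━━━━━━━━━━━━━━━━━━━━━━━━┓    
ileBrowser                          ┃    
────┏━━━━━━━━━━━━━━━━━━━━┓──────────┨    
[-] ┃ Minesweeper        ┃          ┃    
  [+┠────────────────────┨          ┃    
  wo┃■■■■■■■■■■          ┃          ┃    
  [+┃■■■■■■■■■■          ┃          ┃    
  lo┃■■■■■■■■■■          ┃          ┃    
  co┃■■■■■■■■■■          ┃          ┃    
━━━━┃■■■■■■■■■■          ┃━━━━━━━━━━┛    
    ┃■■■■■■■■■■          ┃               
┏━━━┃■■■■■■■■■■          ┃               
┃ Fo┃■■■■■■■■■■          ┃               
┠───┃■■■■■■■■■■          ┃               
┃  R┃■■■■■■■■■■          ┃               
┃  A┃                    ┃               
┃  A┃                    ┃               
┃  N┃                    ┃               
┃> L┃                    ┃               
┃   ┗━━━━━━━━━━━━━━━━━━━━┛               
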